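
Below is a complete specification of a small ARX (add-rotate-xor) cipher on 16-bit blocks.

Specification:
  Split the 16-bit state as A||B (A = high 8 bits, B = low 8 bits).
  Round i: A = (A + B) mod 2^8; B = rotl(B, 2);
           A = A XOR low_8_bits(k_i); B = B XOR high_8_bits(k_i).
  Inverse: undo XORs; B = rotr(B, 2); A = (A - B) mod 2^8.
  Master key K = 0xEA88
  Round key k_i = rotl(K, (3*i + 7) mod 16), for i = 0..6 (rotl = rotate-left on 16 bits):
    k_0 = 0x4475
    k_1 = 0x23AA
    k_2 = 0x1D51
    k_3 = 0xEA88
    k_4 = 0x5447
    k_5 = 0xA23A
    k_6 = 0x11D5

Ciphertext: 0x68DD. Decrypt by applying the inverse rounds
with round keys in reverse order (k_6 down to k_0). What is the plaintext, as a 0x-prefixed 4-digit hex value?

s_0 = ciphertext = 0x68DD
s_1 = InvRound(s_0, k_6) = 0x8A33
s_2 = InvRound(s_1, k_5) = 0x4C64
s_3 = InvRound(s_2, k_4) = 0xFF0C
s_4 = InvRound(s_3, k_3) = 0xBEB9
s_5 = InvRound(s_4, k_2) = 0xC629
s_6 = InvRound(s_5, k_1) = 0xEA82
s_7 = InvRound(s_6, k_0) = 0xEEB1

0xEEB1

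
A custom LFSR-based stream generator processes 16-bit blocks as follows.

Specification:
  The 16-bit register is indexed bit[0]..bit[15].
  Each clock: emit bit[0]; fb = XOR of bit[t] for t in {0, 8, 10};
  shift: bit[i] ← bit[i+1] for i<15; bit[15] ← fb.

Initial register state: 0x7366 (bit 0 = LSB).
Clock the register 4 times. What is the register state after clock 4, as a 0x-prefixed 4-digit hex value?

reg_0 = 0x7366
clock 1: out=0, reg = 0xB9B3
clock 2: out=1, reg = 0x5CD9
clock 3: out=1, reg = 0x2E6C
clock 4: out=0, reg = 0x9736

0x9736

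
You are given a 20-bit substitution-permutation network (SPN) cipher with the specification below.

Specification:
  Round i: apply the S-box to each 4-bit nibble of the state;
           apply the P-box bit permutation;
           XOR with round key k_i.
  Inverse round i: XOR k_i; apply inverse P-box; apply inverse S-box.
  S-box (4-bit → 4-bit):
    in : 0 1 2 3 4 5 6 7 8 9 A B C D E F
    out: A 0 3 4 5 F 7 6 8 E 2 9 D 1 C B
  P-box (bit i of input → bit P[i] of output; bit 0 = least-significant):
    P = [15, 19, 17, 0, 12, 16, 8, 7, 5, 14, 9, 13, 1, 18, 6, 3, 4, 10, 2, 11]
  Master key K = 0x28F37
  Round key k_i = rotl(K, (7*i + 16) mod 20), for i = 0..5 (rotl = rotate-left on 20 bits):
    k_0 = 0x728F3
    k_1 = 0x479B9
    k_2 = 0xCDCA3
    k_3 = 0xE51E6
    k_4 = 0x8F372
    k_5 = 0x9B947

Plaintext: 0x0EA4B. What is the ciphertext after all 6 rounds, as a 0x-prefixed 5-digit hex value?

0xE05C1

s_0 = plaintext = 0x0EA4B
s_1 = Round(s_0, k_0) = 0x7F5BA
s_2 = Round(s_1, k_1) = 0x80F17
s_3 = Round(s_2, k_2) = 0x2B48B
s_4 = Round(s_3, k_3) = 0xED75D
s_5 = Round(s_4, k_4) = 0x928F4
s_6 = Round(s_5, k_5) = 0xE05C1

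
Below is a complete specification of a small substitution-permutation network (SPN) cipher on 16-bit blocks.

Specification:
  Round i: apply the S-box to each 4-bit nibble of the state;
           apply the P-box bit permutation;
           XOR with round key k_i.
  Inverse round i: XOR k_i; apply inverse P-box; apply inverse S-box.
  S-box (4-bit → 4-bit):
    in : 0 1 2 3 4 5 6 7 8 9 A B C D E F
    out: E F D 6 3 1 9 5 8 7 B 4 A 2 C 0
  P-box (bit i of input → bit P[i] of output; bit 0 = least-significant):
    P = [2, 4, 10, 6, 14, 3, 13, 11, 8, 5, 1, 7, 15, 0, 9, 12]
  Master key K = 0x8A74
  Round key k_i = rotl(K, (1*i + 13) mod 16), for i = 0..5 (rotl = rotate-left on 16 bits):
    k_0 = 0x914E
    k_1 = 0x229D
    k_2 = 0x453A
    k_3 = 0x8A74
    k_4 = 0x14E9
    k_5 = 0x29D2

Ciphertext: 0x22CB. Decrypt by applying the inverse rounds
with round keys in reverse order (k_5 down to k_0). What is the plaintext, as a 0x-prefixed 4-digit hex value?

s_0 = ciphertext = 0x22CB
s_1 = InvRound(s_0, k_5) = 0x35CD
s_2 = InvRound(s_1, k_4) = 0xF4B5
s_3 = InvRound(s_2, k_3) = 0x082E
s_4 = InvRound(s_3, k_2) = 0xF569
s_5 = InvRound(s_4, k_1) = 0x2A51
s_6 = InvRound(s_5, k_0) = 0x1704

0x1704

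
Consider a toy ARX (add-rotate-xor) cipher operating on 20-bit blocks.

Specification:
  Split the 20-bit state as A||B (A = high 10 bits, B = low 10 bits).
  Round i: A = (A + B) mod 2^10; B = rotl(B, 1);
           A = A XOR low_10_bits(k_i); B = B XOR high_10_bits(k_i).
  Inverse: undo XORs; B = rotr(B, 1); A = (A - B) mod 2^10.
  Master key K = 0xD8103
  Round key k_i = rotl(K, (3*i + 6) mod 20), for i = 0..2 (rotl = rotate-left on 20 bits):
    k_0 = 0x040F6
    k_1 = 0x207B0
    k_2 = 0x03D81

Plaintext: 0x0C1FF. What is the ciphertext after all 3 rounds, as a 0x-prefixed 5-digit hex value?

s_0 = plaintext = 0x0C1FF
s_1 = Round(s_0, k_0) = 0xB67EE
s_2 = Round(s_1, k_1) = 0x5DF5C
s_3 = Round(s_2, k_2) = 0x54AB6

0x54AB6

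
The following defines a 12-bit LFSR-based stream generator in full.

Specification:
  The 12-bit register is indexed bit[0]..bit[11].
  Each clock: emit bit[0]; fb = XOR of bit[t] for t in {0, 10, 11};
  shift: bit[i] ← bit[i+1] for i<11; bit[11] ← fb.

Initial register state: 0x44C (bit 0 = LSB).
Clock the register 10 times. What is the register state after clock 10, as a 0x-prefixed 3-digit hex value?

reg_0 = 0x44C
clock 1: out=0, reg = 0xA26
clock 2: out=0, reg = 0xD13
clock 3: out=1, reg = 0xE89
clock 4: out=1, reg = 0xF44
clock 5: out=0, reg = 0x7A2
clock 6: out=0, reg = 0xBD1
clock 7: out=1, reg = 0x5E8
clock 8: out=0, reg = 0xAF4
clock 9: out=0, reg = 0xD7A
clock 10: out=0, reg = 0x6BD

0x6BD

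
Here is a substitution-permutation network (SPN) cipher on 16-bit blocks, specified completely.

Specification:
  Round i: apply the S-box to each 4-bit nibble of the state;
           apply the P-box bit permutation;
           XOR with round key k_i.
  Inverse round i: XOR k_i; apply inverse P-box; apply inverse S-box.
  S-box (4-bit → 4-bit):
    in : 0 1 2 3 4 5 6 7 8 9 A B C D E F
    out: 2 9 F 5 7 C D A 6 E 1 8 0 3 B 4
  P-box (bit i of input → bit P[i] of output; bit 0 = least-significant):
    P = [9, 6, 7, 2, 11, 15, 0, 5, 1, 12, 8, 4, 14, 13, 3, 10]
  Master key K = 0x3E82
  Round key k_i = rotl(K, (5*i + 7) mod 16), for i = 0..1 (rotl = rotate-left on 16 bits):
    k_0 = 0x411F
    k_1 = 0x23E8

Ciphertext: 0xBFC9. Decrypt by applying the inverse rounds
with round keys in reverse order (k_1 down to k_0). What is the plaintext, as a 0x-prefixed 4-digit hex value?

s_0 = ciphertext = 0xBFC9
s_1 = InvRound(s_0, k_1) = 0xB02C
s_2 = InvRound(s_1, k_0) = 0xD29C

0xD29C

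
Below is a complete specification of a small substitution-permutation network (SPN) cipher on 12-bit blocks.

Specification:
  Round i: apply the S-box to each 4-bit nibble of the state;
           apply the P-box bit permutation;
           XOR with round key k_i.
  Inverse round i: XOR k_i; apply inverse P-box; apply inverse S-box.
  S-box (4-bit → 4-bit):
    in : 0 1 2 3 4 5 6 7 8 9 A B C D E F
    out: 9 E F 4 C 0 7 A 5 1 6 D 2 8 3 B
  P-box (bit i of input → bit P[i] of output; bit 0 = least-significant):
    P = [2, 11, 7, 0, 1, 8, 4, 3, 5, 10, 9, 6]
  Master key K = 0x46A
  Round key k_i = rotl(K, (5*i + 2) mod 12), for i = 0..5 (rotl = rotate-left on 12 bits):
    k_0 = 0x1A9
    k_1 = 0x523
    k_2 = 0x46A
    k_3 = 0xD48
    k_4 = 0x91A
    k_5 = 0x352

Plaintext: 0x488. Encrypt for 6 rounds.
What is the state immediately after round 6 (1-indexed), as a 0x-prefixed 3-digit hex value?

0x972

s_0 = plaintext = 0x488
s_1 = Round(s_0, k_0) = 0x37F
s_2 = Round(s_1, k_1) = 0xE2E
s_3 = Round(s_2, k_2) = 0x954
s_4 = Round(s_3, k_3) = 0xDE9
s_5 = Round(s_4, k_4) = 0x85C
s_6 = Round(s_5, k_5) = 0x972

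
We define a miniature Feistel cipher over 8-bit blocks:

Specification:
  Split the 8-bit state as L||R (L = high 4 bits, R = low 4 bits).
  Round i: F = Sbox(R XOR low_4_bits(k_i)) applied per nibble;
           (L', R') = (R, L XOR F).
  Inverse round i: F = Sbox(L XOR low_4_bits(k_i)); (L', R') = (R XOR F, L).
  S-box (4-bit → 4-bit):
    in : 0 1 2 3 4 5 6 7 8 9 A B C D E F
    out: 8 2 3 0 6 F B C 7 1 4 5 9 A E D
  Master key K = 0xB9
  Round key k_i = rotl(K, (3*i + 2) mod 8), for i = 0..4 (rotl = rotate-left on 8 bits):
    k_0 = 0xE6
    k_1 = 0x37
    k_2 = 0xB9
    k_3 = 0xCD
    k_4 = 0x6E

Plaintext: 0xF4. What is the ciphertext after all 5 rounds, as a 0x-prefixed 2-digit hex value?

s_0 = plaintext = 0xF4
s_1 = Round(s_0, k_0) = 0x4C
s_2 = Round(s_1, k_1) = 0xC1
s_3 = Round(s_2, k_2) = 0x1B
s_4 = Round(s_3, k_3) = 0xBA
s_5 = Round(s_4, k_4) = 0xAD

0xAD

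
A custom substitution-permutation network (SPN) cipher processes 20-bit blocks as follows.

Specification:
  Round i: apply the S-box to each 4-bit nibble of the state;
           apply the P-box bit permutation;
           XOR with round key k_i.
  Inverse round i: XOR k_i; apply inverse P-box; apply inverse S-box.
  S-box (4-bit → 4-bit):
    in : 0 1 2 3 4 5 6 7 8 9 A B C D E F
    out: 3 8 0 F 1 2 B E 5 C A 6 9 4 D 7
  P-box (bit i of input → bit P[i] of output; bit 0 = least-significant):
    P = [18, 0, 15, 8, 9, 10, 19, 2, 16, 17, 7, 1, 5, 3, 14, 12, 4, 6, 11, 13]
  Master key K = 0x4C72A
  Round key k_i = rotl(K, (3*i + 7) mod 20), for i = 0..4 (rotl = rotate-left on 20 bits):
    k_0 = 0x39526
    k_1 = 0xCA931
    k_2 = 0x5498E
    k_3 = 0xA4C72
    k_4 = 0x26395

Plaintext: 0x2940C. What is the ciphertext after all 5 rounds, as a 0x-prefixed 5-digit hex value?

s_0 = plaintext = 0x2940C
s_1 = Round(s_0, k_0) = 0x6C226
s_2 = Round(s_1, k_1) = 0x89840
s_3 = Round(s_2, k_2) = 0x0131F
s_4 = Round(s_3, k_3) = 0xDDCA5
s_5 = Round(s_4, k_4) = 0x32F92

0x32F92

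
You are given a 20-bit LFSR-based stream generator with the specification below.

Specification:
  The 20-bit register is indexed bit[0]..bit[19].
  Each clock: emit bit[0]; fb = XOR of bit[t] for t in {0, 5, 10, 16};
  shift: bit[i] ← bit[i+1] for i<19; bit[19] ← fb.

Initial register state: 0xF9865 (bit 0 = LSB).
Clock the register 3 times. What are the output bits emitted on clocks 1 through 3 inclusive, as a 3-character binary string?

reg_0 = 0xF9865
clock 1: out=1, reg = 0xFCC32
clock 2: out=0, reg = 0xFE619
clock 3: out=1, reg = 0xFF30C

101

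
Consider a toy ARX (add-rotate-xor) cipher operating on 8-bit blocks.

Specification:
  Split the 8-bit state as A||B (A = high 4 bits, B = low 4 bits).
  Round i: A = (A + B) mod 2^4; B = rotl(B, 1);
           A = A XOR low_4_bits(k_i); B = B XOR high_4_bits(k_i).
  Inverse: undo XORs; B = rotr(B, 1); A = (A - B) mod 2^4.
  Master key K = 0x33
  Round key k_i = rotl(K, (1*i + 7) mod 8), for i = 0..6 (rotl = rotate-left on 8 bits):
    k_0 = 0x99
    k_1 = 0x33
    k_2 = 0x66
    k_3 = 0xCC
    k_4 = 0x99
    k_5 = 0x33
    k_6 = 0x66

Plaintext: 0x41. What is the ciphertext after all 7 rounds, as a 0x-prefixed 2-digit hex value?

0x2E

s_0 = plaintext = 0x41
s_1 = Round(s_0, k_0) = 0xCB
s_2 = Round(s_1, k_1) = 0x44
s_3 = Round(s_2, k_2) = 0xEE
s_4 = Round(s_3, k_3) = 0x01
s_5 = Round(s_4, k_4) = 0x8B
s_6 = Round(s_5, k_5) = 0x04
s_7 = Round(s_6, k_6) = 0x2E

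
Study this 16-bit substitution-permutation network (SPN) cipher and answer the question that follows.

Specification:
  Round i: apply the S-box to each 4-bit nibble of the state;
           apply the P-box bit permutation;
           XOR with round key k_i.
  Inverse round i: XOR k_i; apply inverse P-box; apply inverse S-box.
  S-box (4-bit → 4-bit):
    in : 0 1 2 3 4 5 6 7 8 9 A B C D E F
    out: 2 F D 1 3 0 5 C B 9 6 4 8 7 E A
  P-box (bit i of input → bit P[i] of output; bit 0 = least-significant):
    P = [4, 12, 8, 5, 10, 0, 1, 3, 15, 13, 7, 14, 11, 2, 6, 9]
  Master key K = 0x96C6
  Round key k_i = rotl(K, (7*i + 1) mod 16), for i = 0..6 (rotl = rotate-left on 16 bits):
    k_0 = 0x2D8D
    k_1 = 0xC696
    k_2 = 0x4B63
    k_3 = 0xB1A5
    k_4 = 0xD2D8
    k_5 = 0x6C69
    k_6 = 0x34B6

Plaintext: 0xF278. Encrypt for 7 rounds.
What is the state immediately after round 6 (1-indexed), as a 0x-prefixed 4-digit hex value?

0x6654

s_0 = plaintext = 0xF278
s_1 = Round(s_0, k_0) = 0xFF33
s_2 = Round(s_1, k_1) = 0xA082
s_3 = Round(s_2, k_2) = 0x6E1E
s_4 = Round(s_3, k_3) = 0xCC4E
s_5 = Round(s_4, k_4) = 0x85F9
s_6 = Round(s_5, k_5) = 0x6654
s_7 = Round(s_6, k_6) = 0xAC66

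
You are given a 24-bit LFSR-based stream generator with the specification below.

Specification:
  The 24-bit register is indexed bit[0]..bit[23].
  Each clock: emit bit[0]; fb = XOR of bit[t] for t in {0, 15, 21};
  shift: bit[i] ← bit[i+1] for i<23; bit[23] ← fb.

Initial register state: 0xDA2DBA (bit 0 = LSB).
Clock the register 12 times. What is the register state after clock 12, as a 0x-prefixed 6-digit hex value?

reg_0 = 0xDA2DBA
clock 1: out=0, reg = 0x6D16DD
clock 2: out=1, reg = 0x368B6E
clock 3: out=0, reg = 0x1B45B7
clock 4: out=1, reg = 0x8DA2DB
clock 5: out=1, reg = 0x46D16D
clock 6: out=1, reg = 0x2368B6
clock 7: out=0, reg = 0x91B45B
clock 8: out=1, reg = 0x48DA2D
clock 9: out=1, reg = 0x246D16
clock 10: out=0, reg = 0x92368B
clock 11: out=1, reg = 0xC91B45
clock 12: out=1, reg = 0xE48DA2

0xE48DA2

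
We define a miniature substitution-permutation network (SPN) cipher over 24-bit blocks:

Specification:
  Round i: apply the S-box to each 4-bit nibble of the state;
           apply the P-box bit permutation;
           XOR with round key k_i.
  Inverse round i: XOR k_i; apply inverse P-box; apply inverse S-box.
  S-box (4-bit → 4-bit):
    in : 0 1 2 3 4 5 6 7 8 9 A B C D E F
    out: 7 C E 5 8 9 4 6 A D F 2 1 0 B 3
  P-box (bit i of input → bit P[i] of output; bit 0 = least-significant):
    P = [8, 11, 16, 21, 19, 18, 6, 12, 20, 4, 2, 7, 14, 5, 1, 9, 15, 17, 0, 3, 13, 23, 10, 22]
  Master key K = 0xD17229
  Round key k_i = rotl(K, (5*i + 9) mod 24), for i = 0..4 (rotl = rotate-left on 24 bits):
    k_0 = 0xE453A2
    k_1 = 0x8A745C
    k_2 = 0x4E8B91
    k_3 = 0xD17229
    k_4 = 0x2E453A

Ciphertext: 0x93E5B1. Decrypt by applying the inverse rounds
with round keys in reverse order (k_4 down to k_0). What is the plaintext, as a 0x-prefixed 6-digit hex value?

0x7DD08A

s_0 = ciphertext = 0x93E5B1
s_1 = InvRound(s_0, k_4) = 0xF965F1
s_2 = InvRound(s_1, k_3) = 0x644895
s_3 = InvRound(s_2, k_2) = 0xDF56C5
s_4 = InvRound(s_3, k_1) = 0x514EB6
s_5 = InvRound(s_4, k_0) = 0x7DD08A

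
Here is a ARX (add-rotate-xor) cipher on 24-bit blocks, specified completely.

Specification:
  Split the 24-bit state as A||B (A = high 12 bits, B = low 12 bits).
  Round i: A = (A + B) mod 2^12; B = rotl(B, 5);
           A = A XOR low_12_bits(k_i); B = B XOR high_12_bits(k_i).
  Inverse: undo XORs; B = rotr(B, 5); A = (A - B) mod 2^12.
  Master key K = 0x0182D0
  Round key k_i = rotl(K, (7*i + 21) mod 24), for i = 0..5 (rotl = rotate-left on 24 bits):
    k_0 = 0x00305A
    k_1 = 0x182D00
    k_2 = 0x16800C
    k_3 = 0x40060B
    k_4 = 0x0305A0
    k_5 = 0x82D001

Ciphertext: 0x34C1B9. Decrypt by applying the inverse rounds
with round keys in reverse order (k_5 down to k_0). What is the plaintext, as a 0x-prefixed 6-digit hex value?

0x56F29F

s_0 = ciphertext = 0x34C1B9
s_1 = InvRound(s_0, k_5) = 0x901A4C
s_2 = InvRound(s_1, k_4) = 0xE4EE53
s_3 = InvRound(s_2, k_3) = 0xE739D2
s_4 = InvRound(s_3, k_2) = 0x13AD45
s_5 = InvRound(s_4, k_1) = 0x8543E6
s_6 = InvRound(s_5, k_0) = 0x56F29F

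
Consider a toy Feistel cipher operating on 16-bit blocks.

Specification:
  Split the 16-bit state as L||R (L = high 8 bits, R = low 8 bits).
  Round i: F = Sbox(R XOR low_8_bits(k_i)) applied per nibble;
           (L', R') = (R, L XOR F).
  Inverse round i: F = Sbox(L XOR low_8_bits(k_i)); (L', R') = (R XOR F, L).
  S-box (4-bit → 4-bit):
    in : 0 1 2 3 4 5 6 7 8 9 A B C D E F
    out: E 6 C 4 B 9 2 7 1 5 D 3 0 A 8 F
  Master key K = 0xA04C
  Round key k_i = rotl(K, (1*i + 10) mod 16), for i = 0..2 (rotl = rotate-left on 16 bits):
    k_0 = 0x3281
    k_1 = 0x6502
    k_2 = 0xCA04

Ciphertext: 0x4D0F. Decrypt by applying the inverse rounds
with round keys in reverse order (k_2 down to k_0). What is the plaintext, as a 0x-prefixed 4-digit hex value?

0x407C

s_0 = ciphertext = 0x4D0F
s_1 = InvRound(s_0, k_2) = 0xBA4D
s_2 = InvRound(s_1, k_1) = 0x7CBA
s_3 = InvRound(s_2, k_0) = 0x407C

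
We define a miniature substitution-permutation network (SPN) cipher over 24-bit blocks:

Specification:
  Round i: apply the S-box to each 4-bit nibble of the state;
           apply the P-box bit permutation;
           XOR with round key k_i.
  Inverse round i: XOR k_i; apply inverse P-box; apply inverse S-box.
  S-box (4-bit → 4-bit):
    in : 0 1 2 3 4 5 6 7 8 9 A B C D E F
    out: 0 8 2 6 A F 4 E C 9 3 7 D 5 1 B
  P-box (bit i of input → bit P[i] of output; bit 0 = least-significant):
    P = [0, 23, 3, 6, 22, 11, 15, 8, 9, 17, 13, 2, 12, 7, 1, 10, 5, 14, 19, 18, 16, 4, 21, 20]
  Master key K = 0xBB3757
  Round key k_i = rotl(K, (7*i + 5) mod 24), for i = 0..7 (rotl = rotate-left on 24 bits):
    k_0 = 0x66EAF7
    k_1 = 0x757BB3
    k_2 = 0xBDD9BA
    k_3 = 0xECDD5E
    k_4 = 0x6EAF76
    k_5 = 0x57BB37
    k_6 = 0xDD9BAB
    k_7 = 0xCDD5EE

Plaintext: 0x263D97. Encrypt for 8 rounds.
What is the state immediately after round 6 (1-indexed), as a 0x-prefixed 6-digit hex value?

s_0 = plaintext = 0x263D97
s_1 = Round(s_0, k_0) = 0xAEC92D
s_2 = Round(s_1, k_1) = 0x74658C
s_3 = Round(s_2, k_2) = 0x8B3AE5
s_4 = Round(s_3, k_3) = 0x169FB5
s_5 = Round(s_4, k_4) = 0xB4313B
s_6 = Round(s_5, k_5) = 0xF273A8
s_7 = Round(s_6, k_6) = 0x8EF771
s_8 = Round(s_7, k_7) = 0xFF680A

0xF273A8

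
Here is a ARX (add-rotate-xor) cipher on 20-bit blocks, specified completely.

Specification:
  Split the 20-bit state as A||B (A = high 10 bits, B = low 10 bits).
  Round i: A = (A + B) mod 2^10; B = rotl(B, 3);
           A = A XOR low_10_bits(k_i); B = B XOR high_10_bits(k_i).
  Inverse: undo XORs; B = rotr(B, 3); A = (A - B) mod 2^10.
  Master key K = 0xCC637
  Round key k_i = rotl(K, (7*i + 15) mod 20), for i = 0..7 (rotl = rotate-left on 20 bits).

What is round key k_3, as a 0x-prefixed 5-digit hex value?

K = 0xCC637
k_0 = rotl(K, (7*0+15) mod 20) = rotl(K, 15) = 0xBE631
k_1 = rotl(K, (7*1+15) mod 20) = rotl(K, 2) = 0x318DF
k_2 = rotl(K, (7*2+15) mod 20) = rotl(K, 9) = 0xC6F98
k_3 = rotl(K, (7*3+15) mod 20) = rotl(K, 16) = 0x7CC63

0x7CC63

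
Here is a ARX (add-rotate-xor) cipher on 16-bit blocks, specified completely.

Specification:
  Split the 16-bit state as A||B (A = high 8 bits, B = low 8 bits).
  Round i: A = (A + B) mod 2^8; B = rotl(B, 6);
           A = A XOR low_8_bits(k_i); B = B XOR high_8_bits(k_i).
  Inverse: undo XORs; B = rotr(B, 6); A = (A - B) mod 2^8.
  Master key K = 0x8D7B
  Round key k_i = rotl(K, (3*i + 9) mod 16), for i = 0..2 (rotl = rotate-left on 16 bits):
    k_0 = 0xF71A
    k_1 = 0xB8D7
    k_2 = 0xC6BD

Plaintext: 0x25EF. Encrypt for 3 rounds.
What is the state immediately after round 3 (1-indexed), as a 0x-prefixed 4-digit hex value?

s_0 = plaintext = 0x25EF
s_1 = Round(s_0, k_0) = 0x0E0C
s_2 = Round(s_1, k_1) = 0xCDBB
s_3 = Round(s_2, k_2) = 0x3528

0x3528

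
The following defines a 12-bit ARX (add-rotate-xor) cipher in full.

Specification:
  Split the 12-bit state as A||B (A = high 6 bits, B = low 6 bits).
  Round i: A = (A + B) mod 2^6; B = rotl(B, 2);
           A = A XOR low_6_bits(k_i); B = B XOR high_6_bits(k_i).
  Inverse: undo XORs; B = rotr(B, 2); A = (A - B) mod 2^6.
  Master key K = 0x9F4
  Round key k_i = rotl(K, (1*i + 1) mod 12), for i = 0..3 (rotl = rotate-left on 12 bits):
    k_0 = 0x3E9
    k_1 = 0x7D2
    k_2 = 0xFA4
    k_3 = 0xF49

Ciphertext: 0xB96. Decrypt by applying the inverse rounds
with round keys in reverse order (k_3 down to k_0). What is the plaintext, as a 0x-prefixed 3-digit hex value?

s_0 = ciphertext = 0xB96
s_1 = InvRound(s_0, k_3) = 0xB7A
s_2 = InvRound(s_1, k_2) = 0x201
s_3 = InvRound(s_2, k_1) = 0xCE7
s_4 = InvRound(s_3, k_0) = 0x40A

0x40A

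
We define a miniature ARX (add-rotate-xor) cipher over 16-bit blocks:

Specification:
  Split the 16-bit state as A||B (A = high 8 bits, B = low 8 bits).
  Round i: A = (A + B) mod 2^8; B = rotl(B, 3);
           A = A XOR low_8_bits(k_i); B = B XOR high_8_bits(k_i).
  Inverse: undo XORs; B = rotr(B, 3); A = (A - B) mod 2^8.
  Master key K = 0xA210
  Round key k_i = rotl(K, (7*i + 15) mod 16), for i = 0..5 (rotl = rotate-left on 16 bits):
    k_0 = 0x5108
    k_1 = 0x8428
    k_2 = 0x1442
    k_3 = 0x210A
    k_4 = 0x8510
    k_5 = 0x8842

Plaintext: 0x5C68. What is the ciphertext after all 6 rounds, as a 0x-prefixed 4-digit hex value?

0x4985

s_0 = plaintext = 0x5C68
s_1 = Round(s_0, k_0) = 0xCC12
s_2 = Round(s_1, k_1) = 0xF614
s_3 = Round(s_2, k_2) = 0x48B4
s_4 = Round(s_3, k_3) = 0xF684
s_5 = Round(s_4, k_4) = 0x6AA1
s_6 = Round(s_5, k_5) = 0x4985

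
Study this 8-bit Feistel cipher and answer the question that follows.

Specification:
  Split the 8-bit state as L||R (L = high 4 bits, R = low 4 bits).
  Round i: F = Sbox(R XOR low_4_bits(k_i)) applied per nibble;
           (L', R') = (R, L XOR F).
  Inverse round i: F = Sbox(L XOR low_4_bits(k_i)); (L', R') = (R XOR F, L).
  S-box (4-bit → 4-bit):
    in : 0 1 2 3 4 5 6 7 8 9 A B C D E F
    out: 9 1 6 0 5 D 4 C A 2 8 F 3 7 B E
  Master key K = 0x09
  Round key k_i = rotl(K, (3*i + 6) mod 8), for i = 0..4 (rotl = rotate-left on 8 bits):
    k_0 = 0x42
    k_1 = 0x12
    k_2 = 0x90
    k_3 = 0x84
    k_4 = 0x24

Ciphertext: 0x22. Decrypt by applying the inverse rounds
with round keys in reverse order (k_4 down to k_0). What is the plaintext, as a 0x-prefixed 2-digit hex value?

0xF5

s_0 = ciphertext = 0x22
s_1 = InvRound(s_0, k_4) = 0x62
s_2 = InvRound(s_1, k_3) = 0x46
s_3 = InvRound(s_2, k_2) = 0x34
s_4 = InvRound(s_3, k_1) = 0x53
s_5 = InvRound(s_4, k_0) = 0xF5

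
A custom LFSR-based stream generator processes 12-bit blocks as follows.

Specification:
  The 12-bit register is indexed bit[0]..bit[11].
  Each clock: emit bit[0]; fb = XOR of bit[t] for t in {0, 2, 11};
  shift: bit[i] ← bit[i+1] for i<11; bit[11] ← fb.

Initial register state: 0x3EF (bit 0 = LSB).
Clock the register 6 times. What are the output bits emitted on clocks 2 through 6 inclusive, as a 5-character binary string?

reg_0 = 0x3EF
clock 1: out=1, reg = 0x1F7
clock 2: out=1, reg = 0x0FB
clock 3: out=1, reg = 0x87D
clock 4: out=1, reg = 0xC3E
clock 5: out=0, reg = 0x61F
clock 6: out=1, reg = 0x30F

11101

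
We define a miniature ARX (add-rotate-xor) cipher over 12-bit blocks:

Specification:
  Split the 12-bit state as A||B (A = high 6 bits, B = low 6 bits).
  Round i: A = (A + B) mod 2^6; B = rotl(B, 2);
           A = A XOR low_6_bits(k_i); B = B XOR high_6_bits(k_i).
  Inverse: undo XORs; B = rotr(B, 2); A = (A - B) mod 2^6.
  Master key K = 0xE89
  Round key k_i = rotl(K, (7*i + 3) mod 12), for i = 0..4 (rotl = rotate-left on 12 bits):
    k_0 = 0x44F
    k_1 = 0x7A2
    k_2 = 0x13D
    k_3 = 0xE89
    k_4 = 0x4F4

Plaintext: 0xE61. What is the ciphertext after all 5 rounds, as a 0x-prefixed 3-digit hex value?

0x8FA

s_0 = plaintext = 0xE61
s_1 = Round(s_0, k_0) = 0x557
s_2 = Round(s_1, k_1) = 0x383
s_3 = Round(s_2, k_2) = 0xB08
s_4 = Round(s_3, k_3) = 0xF5A
s_5 = Round(s_4, k_4) = 0x8FA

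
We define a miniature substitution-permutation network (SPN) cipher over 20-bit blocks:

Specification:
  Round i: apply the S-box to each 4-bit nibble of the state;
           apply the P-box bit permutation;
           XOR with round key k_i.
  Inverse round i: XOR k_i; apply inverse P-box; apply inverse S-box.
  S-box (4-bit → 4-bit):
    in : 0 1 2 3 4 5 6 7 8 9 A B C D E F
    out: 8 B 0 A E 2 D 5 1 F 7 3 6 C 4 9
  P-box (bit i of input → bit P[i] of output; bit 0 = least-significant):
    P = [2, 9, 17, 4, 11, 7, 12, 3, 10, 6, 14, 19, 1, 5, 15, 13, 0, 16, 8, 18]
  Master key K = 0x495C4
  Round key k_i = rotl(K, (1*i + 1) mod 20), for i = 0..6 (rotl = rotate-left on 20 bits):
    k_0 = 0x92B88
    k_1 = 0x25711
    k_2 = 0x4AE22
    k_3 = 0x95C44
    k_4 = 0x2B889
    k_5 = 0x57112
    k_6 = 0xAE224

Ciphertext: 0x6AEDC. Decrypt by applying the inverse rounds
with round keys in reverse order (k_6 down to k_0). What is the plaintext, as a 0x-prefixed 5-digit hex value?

0xD2F5A

s_0 = ciphertext = 0x6AEDC
s_1 = InvRound(s_0, k_6) = 0x05910
s_2 = InvRound(s_1, k_5) = 0x3F282
s_3 = InvRound(s_2, k_4) = 0xB8EF5
s_4 = InvRound(s_3, k_3) = 0x8CEC4
s_5 = InvRound(s_4, k_2) = 0x01458
s_6 = InvRound(s_5, k_1) = 0x72C0C
s_7 = InvRound(s_6, k_0) = 0xD2F5A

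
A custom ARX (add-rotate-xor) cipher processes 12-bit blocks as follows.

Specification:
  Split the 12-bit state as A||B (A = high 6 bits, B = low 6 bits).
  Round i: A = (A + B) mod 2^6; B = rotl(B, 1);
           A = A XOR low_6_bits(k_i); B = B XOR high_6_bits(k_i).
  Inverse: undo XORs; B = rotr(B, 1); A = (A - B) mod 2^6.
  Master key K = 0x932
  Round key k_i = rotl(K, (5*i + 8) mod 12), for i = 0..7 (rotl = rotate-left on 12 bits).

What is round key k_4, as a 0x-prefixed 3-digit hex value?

0x329

K = 0x932
k_0 = rotl(K, (5*0+8) mod 12) = rotl(K, 8) = 0x293
k_1 = rotl(K, (5*1+8) mod 12) = rotl(K, 1) = 0x265
k_2 = rotl(K, (5*2+8) mod 12) = rotl(K, 6) = 0xCA4
k_3 = rotl(K, (5*3+8) mod 12) = rotl(K, 11) = 0x499
k_4 = rotl(K, (5*4+8) mod 12) = rotl(K, 4) = 0x329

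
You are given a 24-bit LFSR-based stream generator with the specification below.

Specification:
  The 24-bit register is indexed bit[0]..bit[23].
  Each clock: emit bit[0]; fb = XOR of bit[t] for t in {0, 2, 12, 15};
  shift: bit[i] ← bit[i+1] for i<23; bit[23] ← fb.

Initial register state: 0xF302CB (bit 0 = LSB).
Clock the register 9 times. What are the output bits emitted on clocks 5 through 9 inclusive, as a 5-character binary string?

reg_0 = 0xF302CB
clock 1: out=1, reg = 0xF98165
clock 2: out=1, reg = 0xFCC0B2
clock 3: out=0, reg = 0xFE6059
clock 4: out=1, reg = 0xFF302C
clock 5: out=0, reg = 0x7F9816
clock 6: out=0, reg = 0xBFCC0B
clock 7: out=1, reg = 0x5FE605
clock 8: out=1, reg = 0xAFF302
clock 9: out=0, reg = 0x57F981

00110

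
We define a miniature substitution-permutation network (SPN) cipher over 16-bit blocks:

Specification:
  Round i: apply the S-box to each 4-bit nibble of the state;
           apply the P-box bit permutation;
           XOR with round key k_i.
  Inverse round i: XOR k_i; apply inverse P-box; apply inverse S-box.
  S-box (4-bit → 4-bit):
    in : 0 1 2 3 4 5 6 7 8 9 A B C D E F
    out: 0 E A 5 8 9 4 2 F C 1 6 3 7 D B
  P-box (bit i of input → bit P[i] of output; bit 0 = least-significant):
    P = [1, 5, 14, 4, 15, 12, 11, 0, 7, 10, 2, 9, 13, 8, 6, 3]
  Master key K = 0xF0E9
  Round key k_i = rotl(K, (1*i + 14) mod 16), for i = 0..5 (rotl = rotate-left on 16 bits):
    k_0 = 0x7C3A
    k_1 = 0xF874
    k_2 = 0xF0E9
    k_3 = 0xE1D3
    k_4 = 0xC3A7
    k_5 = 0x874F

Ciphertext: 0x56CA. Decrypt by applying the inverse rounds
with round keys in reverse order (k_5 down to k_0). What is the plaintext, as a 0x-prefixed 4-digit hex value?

0x3F5C

s_0 = ciphertext = 0x56CA
s_1 = InvRound(s_0, k_5) = 0x73F6
s_2 = InvRound(s_1, k_4) = 0x30F4
s_3 = InvRound(s_2, k_3) = 0x76FD
s_4 = InvRound(s_3, k_2) = 0x01A4
s_5 = InvRound(s_4, k_1) = 0xDAD9
s_6 = InvRound(s_5, k_0) = 0x3F5C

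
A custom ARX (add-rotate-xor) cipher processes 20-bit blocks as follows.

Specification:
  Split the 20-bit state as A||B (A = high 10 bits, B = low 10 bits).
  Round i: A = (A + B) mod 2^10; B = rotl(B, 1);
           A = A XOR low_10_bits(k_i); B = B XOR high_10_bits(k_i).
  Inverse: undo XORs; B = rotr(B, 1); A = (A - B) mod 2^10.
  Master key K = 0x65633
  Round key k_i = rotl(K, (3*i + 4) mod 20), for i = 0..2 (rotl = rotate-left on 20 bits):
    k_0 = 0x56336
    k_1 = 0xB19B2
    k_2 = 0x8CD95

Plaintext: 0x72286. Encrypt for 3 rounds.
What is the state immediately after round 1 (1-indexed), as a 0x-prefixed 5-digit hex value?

0xDE055

s_0 = plaintext = 0x72286
s_1 = Round(s_0, k_0) = 0xDE055
s_2 = Round(s_1, k_1) = 0x9FE6C
s_3 = Round(s_2, k_2) = 0x5FAEA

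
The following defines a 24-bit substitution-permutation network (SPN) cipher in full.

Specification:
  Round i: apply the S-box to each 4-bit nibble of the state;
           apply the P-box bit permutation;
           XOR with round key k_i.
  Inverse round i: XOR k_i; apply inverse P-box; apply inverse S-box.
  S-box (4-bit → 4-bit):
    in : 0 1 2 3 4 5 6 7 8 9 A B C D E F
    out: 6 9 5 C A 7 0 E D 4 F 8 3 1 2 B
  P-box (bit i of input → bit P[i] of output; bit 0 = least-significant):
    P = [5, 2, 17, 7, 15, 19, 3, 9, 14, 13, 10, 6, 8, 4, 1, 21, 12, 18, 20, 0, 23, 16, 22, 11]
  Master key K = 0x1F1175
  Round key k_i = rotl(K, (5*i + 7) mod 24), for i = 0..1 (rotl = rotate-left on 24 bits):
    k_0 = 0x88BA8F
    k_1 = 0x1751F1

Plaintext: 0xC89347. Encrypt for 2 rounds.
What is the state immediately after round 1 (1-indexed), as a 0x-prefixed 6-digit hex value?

0x13AC48

s_0 = plaintext = 0xC89347
s_1 = Round(s_0, k_0) = 0x13AC48
s_2 = Round(s_1, k_1) = 0xAD3A42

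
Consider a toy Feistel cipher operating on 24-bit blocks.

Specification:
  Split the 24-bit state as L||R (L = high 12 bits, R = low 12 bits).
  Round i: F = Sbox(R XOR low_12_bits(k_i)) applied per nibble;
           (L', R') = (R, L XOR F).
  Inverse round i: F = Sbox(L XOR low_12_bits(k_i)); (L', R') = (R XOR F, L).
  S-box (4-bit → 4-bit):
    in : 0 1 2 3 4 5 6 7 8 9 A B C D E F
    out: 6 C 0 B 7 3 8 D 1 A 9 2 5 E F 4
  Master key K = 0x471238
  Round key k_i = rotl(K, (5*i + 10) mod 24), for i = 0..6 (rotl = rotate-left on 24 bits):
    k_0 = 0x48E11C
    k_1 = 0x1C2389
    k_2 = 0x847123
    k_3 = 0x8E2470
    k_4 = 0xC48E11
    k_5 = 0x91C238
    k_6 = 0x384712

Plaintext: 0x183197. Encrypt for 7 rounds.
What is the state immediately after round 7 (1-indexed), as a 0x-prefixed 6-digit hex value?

0xA5B975

s_0 = plaintext = 0x183197
s_1 = Round(s_0, k_0) = 0x197791
s_2 = Round(s_1, k_1) = 0x791656
s_3 = Round(s_2, k_2) = 0x656A42
s_4 = Round(s_3, k_3) = 0xA429E6
s_5 = Round(s_4, k_4) = 0x9E670F
s_6 = Round(s_5, k_5) = 0x70FA5B
s_7 = Round(s_6, k_6) = 0xA5B975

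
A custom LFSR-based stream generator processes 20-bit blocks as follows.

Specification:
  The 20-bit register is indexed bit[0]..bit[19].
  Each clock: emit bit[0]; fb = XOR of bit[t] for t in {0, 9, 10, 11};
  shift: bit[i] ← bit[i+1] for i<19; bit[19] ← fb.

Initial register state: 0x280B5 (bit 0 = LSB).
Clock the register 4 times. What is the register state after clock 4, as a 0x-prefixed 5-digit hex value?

0x5280B

reg_0 = 0x280B5
clock 1: out=1, reg = 0x9405A
clock 2: out=0, reg = 0x4A02D
clock 3: out=1, reg = 0xA5016
clock 4: out=0, reg = 0x5280B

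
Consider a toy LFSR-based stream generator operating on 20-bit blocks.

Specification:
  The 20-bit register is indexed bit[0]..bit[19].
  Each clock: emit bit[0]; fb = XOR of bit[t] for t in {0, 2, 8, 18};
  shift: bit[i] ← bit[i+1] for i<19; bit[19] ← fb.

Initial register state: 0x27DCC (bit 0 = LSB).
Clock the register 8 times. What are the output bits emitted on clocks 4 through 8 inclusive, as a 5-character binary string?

10011

reg_0 = 0x27DCC
clock 1: out=0, reg = 0x13EE6
clock 2: out=0, reg = 0x89F73
clock 3: out=1, reg = 0x44FB9
clock 4: out=1, reg = 0xA27DC
clock 5: out=0, reg = 0x513EE
clock 6: out=0, reg = 0xA89F7
clock 7: out=1, reg = 0xD44FB
clock 8: out=1, reg = 0x6A27D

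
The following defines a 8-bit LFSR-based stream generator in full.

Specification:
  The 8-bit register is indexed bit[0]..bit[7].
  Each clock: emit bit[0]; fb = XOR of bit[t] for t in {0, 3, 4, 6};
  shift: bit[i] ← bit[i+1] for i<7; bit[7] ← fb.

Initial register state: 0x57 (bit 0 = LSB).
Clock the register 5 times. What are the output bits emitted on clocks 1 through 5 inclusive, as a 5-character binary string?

11101

reg_0 = 0x57
clock 1: out=1, reg = 0xAB
clock 2: out=1, reg = 0x55
clock 3: out=1, reg = 0xAA
clock 4: out=0, reg = 0xD5
clock 5: out=1, reg = 0xEA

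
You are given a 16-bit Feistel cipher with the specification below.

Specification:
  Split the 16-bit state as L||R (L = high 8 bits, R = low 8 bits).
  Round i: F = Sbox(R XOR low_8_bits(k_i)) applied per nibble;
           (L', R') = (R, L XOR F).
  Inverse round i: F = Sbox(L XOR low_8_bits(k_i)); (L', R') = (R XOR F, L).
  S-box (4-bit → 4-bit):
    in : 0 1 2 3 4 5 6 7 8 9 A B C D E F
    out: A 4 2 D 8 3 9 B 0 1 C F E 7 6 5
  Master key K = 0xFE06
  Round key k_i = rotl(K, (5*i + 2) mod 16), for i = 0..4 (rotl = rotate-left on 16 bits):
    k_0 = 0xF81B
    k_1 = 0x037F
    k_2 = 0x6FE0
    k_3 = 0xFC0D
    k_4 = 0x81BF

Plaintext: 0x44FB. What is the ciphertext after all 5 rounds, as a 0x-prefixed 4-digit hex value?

s_0 = plaintext = 0x44FB
s_1 = Round(s_0, k_0) = 0xFB2E
s_2 = Round(s_1, k_1) = 0x2ECF
s_3 = Round(s_2, k_2) = 0xCF0B
s_4 = Round(s_3, k_3) = 0x0B66
s_5 = Round(s_4, k_4) = 0x667A

0x667A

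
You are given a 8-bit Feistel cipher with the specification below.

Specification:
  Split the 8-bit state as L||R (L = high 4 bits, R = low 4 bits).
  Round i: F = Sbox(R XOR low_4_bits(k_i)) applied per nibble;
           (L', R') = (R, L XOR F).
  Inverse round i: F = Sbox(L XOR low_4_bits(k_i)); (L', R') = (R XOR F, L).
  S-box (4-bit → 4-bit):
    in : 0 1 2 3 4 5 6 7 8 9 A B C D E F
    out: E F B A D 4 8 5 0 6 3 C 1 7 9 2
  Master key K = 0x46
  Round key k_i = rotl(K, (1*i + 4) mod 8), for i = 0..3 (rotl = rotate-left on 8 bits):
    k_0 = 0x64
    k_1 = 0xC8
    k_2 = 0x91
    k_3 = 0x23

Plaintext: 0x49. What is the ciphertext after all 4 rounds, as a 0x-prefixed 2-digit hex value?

0xE2

s_0 = plaintext = 0x49
s_1 = Round(s_0, k_0) = 0x93
s_2 = Round(s_1, k_1) = 0x35
s_3 = Round(s_2, k_2) = 0x5E
s_4 = Round(s_3, k_3) = 0xE2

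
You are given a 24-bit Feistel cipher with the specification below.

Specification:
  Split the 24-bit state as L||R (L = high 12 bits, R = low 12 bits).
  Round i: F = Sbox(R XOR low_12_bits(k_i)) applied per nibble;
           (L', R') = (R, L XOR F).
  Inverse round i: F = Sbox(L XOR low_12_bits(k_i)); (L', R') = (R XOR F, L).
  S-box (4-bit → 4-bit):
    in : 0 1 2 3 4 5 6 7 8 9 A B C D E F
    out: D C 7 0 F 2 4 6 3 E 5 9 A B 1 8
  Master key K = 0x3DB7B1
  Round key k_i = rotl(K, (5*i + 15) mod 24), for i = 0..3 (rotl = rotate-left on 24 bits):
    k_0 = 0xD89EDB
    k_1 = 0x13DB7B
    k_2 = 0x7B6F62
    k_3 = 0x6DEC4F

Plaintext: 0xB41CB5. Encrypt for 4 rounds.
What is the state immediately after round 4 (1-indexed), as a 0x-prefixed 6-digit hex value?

0xE91D6D

s_0 = plaintext = 0xB41CB5
s_1 = Round(s_0, k_0) = 0xCB5C00
s_2 = Round(s_1, k_1) = 0xC00ADC
s_3 = Round(s_2, k_2) = 0xADCE91
s_4 = Round(s_3, k_3) = 0xE91D6D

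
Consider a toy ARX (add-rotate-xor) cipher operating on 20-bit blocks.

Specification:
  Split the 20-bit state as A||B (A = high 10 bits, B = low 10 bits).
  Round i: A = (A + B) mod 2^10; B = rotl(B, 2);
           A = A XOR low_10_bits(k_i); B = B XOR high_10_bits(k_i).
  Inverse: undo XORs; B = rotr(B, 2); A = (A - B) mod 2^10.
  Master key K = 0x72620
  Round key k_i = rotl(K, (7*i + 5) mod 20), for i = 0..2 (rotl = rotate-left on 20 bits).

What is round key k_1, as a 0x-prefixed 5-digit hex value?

K = 0x72620
k_0 = rotl(K, (7*0+5) mod 20) = rotl(K, 5) = 0x4C40E
k_1 = rotl(K, (7*1+5) mod 20) = rotl(K, 12) = 0x20726

0x20726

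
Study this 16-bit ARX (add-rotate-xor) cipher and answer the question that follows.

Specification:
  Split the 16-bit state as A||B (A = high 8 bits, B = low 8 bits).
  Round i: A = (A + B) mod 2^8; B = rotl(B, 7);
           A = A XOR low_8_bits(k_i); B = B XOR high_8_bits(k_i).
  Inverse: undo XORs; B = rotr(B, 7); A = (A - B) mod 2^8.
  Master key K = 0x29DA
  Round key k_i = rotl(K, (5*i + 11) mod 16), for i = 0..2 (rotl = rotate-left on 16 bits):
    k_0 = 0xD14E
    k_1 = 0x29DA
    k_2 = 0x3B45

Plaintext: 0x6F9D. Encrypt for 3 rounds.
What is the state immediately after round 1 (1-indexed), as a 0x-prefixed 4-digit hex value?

0x421F

s_0 = plaintext = 0x6F9D
s_1 = Round(s_0, k_0) = 0x421F
s_2 = Round(s_1, k_1) = 0xBBA6
s_3 = Round(s_2, k_2) = 0x2468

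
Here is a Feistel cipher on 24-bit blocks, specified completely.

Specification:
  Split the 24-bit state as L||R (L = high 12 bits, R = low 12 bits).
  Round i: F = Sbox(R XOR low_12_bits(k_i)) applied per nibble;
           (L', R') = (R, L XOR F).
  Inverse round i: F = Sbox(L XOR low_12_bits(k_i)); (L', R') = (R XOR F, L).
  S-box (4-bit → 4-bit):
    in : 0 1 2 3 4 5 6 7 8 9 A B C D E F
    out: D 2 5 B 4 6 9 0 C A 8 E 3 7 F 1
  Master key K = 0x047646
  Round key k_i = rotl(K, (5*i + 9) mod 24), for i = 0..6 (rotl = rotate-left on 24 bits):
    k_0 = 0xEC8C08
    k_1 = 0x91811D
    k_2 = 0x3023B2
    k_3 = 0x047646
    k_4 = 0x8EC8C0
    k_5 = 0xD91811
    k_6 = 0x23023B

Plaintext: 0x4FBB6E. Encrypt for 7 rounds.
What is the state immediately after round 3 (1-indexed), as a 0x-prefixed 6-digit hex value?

s_0 = plaintext = 0x4FBB6E
s_1 = Round(s_0, k_0) = 0xB6E462
s_2 = Round(s_1, k_1) = 0x462D6F
s_3 = Round(s_2, k_2) = 0xD6FB15
s_4 = Round(s_3, k_3) = 0xB15A04
s_5 = Round(s_4, k_4) = 0xA04E21
s_6 = Round(s_5, k_5) = 0xE213B9
s_7 = Round(s_6, k_6) = 0x3B9CE4

0xD6FB15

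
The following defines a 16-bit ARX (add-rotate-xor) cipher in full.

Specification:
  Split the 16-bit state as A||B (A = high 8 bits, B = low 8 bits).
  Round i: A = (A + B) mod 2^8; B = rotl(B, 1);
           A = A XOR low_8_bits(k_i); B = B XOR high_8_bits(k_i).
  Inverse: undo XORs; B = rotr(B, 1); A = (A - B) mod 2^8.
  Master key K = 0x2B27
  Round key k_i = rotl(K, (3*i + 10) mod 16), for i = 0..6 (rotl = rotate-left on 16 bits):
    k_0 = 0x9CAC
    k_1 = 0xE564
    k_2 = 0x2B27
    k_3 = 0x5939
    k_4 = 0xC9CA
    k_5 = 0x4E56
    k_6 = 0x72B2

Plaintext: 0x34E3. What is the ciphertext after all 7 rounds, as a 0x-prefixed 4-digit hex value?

s_0 = plaintext = 0x34E3
s_1 = Round(s_0, k_0) = 0xBB5B
s_2 = Round(s_1, k_1) = 0x7253
s_3 = Round(s_2, k_2) = 0xE28D
s_4 = Round(s_3, k_3) = 0x5642
s_5 = Round(s_4, k_4) = 0x524D
s_6 = Round(s_5, k_5) = 0xC9D4
s_7 = Round(s_6, k_6) = 0x2FDB

0x2FDB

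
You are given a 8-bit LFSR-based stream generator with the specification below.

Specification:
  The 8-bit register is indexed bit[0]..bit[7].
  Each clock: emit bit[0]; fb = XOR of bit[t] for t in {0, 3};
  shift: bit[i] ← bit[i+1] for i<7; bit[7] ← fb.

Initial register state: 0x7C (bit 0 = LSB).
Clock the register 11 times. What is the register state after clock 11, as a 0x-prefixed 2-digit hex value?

0x22

reg_0 = 0x7C
clock 1: out=0, reg = 0xBE
clock 2: out=0, reg = 0xDF
clock 3: out=1, reg = 0x6F
clock 4: out=1, reg = 0x37
clock 5: out=1, reg = 0x9B
clock 6: out=1, reg = 0x4D
clock 7: out=1, reg = 0x26
clock 8: out=0, reg = 0x13
clock 9: out=1, reg = 0x89
clock 10: out=1, reg = 0x44
clock 11: out=0, reg = 0x22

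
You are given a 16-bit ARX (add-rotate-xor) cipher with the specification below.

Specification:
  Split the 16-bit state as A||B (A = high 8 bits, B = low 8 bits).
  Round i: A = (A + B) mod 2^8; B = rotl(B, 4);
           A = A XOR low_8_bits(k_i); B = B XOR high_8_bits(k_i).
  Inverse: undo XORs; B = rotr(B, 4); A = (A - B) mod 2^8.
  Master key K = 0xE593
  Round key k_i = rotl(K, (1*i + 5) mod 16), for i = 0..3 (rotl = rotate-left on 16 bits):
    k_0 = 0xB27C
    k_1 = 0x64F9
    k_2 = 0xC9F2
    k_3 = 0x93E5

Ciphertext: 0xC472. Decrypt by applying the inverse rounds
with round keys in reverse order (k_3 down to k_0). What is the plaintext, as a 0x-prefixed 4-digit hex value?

s_0 = ciphertext = 0xC472
s_1 = InvRound(s_0, k_3) = 0x031E
s_2 = InvRound(s_1, k_2) = 0x747D
s_3 = InvRound(s_2, k_1) = 0xFC91
s_4 = InvRound(s_3, k_0) = 0x4E32

0x4E32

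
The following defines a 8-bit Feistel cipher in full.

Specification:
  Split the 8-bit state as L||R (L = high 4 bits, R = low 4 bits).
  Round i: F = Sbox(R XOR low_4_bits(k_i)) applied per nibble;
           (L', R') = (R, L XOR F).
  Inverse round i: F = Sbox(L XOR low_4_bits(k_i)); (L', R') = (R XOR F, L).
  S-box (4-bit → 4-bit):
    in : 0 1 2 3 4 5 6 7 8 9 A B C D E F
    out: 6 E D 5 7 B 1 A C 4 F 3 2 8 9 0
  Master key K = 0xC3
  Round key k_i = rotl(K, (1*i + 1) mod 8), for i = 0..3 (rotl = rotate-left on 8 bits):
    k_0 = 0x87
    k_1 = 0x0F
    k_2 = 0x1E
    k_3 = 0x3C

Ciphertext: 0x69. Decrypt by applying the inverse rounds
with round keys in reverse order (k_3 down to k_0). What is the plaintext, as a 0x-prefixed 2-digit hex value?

0x5D

s_0 = ciphertext = 0x69
s_1 = InvRound(s_0, k_3) = 0x66
s_2 = InvRound(s_1, k_2) = 0xA6
s_3 = InvRound(s_2, k_1) = 0xDA
s_4 = InvRound(s_3, k_0) = 0x5D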